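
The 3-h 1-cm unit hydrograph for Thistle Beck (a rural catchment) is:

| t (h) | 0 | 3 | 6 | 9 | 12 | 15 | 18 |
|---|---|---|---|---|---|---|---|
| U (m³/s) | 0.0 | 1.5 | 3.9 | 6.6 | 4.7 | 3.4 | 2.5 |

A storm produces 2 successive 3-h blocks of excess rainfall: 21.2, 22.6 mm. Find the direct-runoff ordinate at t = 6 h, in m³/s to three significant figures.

Q ≈ 11.7 m³/s

By discrete convolution, Q_j = Σ (P_i / 10 mm) · U_{j−i}.
At t = 6 h (j=2): Q = (21.2/10)·3.9 + (22.6/10)·1.5 = 11.7 m³/s.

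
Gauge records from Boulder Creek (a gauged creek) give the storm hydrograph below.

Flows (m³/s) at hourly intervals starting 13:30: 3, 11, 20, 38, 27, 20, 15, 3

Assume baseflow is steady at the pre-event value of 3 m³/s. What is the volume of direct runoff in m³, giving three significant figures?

Direct-runoff ordinates (Q − Q_b): 0.0, 8.0, 17.0, 35.0, 24.0, 17.0, 12.0, 0.0 m³/s.
ΣQ_DR = 113.0 m³/s.
With Δt = 1 h = 3600 s, V = ΣQ_DR · Δt = 113.0 × 3600 = 4.07 × 10^5 m³.

V ≈ 4.07 × 10^5 m³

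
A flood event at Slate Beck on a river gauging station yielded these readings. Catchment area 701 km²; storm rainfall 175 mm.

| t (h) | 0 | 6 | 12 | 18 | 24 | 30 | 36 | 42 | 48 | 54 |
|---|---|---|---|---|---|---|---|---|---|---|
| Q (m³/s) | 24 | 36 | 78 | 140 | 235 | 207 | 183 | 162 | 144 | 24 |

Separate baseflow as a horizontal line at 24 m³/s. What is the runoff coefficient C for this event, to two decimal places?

ΣQ_DR = 993.0 m³/s; V = ΣQ_DR·Δt = 2.145 × 10^7 m³.
Runoff depth d = V / A = 30.60 mm.
C = d / P = 30.60 / 175 = 0.17.

C ≈ 0.17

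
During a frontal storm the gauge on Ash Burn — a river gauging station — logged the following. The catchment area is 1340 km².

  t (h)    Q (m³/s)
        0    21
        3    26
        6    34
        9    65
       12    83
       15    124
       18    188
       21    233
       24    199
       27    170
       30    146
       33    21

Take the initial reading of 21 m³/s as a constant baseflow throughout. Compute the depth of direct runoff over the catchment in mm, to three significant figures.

d ≈ 8.53 mm

Direct runoff: 0.0, 5.0, 13.0, 44.0, 62.0, 103.0, 167.0, 212.0, 178.0, 149.0, 125.0, 0.0 m³/s; ΣQ_DR = 1058 m³/s.
V = ΣQ_DR · Δt = 1058 × 10800 s = 1.143 × 10^7 m³.
Over A = 1340 km², depth = V / A = 8.53 mm.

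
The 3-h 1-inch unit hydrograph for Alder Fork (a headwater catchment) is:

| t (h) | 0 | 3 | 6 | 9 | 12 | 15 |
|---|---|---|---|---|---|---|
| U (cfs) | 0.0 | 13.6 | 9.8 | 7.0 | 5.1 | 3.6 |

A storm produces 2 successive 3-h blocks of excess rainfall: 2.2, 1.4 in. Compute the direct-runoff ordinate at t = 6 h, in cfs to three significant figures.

By discrete convolution, Q_j = Σ (P_i / 1 in) · U_{j−i}.
At t = 6 h (j=2): Q = (2.2/1)·9.8 + (1.4/1)·13.6 = 40.6 cfs.

Q ≈ 40.6 cfs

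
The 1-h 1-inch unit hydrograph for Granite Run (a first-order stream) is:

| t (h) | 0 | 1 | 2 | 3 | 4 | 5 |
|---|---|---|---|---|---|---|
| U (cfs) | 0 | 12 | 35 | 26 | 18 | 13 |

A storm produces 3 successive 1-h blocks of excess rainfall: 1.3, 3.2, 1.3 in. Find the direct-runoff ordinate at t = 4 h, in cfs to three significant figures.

Q ≈ 152 cfs

By discrete convolution, Q_j = Σ (P_i / 1 in) · U_{j−i}.
At t = 4 h (j=4): Q = (1.3/1)·18 + (3.2/1)·26 + (1.3/1)·35 = 152 cfs.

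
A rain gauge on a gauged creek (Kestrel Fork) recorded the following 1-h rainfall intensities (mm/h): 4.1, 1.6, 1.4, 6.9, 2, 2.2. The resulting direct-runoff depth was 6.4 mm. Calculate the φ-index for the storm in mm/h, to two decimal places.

φ ≈ 2.30 mm/h

Only the 2 blocks with intensity above φ contribute runoff: 4.1, 6.9 mm/h.
Σ(I−φ)·Δt = d  ⇒  (4.1+6.9 − 2φ)·1 = 6.4
φ = (11.00 − 6.4/1) / 2 = 2.30 mm/h.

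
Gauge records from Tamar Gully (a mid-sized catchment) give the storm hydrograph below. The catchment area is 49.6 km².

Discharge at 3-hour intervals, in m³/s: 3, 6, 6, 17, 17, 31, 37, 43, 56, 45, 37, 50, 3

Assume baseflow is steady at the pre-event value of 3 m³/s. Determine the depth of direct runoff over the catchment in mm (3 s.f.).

d ≈ 67.9 mm

Direct runoff: 0.0, 3.0, 3.0, 14.0, 14.0, 28.0, 34.0, 40.0, 53.0, 42.0, 34.0, 47.0, 0.0 m³/s; ΣQ_DR = 312.0 m³/s.
V = ΣQ_DR · Δt = 312.0 × 10800 s = 3.370 × 10^6 m³.
Over A = 49.6 km², depth = V / A = 67.9 mm.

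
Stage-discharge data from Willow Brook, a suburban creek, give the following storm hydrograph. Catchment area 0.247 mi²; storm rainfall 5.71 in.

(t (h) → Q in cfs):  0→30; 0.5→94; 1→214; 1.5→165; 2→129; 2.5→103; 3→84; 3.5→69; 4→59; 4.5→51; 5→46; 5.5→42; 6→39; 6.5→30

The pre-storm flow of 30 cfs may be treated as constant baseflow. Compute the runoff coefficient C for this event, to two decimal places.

C ≈ 0.40

ΣQ_DR = 735.0 cfs; V = ΣQ_DR·Δt = 1.323 × 10^6 ft³.
Runoff depth d = V / A = 2.306 in.
C = d / P = 2.306 / 5.71 = 0.40.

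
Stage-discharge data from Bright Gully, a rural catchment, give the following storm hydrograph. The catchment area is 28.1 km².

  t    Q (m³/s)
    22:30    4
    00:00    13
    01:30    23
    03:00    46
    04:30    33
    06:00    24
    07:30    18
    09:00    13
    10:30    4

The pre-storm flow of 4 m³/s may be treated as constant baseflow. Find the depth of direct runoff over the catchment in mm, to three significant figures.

d ≈ 27.3 mm

Direct runoff: 0.0, 9.0, 19.0, 42.0, 29.0, 20.0, 14.0, 9.0, 0.0 m³/s; ΣQ_DR = 142.0 m³/s.
V = ΣQ_DR · Δt = 142.0 × 5400 s = 7.668 × 10^5 m³.
Over A = 28.1 km², depth = V / A = 27.3 mm.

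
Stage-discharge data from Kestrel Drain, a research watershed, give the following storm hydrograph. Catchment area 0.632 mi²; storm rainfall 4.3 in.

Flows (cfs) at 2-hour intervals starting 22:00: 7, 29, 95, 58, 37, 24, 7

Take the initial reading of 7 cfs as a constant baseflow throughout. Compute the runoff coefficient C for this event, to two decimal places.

C ≈ 0.24

ΣQ_DR = 208.0 cfs; V = ΣQ_DR·Δt = 1.498 × 10^6 ft³.
Runoff depth d = V / A = 1.020 in.
C = d / P = 1.020 / 4.3 = 0.24.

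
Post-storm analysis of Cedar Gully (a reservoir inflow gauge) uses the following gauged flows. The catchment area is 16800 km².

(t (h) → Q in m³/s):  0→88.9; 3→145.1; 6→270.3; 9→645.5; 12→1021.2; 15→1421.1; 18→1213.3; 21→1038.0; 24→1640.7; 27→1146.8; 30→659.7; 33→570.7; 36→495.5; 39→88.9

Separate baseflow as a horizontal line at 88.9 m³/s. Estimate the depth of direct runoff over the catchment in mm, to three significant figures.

d ≈ 5.91 mm

Direct runoff: 0.0, 56.2, 181.4, 556.6, 932.3, 1332.2, 1124.4, 949.1, 1551.8, 1057.9, 570.8, 481.8, 406.6, 0.0 m³/s; ΣQ_DR = 9201 m³/s.
V = ΣQ_DR · Δt = 9201 × 10800 s = 9.937 × 10^7 m³.
Over A = 16800 km², depth = V / A = 5.91 mm.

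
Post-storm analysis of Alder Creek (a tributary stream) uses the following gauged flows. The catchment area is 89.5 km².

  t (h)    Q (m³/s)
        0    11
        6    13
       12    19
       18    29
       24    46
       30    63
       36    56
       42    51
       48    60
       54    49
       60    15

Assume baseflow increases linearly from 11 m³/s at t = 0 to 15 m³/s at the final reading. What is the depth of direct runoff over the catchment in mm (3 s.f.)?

Direct runoff: 0.00, 1.60, 7.20, 16.80, 33.40, 50.00, 42.60, 37.20, 45.80, 34.40, 0.00 m³/s; ΣQ_DR = 269.0 m³/s.
V = ΣQ_DR · Δt = 269.0 × 21600 s = 5.810 × 10^6 m³.
Over A = 89.5 km², depth = V / A = 64.9 mm.

d ≈ 64.9 mm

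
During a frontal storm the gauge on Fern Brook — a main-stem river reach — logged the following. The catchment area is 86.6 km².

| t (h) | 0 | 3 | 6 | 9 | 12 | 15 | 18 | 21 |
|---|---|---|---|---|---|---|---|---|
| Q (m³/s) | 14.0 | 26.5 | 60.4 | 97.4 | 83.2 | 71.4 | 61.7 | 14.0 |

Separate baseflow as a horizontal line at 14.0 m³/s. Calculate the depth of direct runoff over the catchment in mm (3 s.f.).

Direct runoff: 0.0, 12.5, 46.4, 83.4, 69.2, 57.4, 47.7, 0.0 m³/s; ΣQ_DR = 316.6 m³/s.
V = ΣQ_DR · Δt = 316.6 × 10800 s = 3.419 × 10^6 m³.
Over A = 86.6 km², depth = V / A = 39.5 mm.

d ≈ 39.5 mm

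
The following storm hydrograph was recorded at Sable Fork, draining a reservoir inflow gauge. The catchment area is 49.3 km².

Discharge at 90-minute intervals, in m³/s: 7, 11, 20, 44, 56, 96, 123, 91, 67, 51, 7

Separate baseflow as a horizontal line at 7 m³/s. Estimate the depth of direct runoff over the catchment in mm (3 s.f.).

d ≈ 54.3 mm

Direct runoff: 0.0, 4.0, 13.0, 37.0, 49.0, 89.0, 116.0, 84.0, 60.0, 44.0, 0.0 m³/s; ΣQ_DR = 496.0 m³/s.
V = ΣQ_DR · Δt = 496.0 × 5400 s = 2.678 × 10^6 m³.
Over A = 49.3 km², depth = V / A = 54.3 mm.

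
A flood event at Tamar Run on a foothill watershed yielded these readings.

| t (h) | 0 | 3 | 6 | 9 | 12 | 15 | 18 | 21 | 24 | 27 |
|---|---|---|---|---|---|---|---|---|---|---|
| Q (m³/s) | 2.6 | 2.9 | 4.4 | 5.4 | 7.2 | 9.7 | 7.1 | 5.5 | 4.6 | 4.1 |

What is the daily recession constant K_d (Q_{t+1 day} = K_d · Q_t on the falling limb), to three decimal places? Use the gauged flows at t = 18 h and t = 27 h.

Between t = 18 h and t = 27 h the flow falls from 7.1 to 4.1 m³/s over 3×3 h = 9 h.
Per-interval ratio K = (4.1/7.1)^(1/3) = 0.8327; K_d = K^(24/3) = 0.231.

K_d ≈ 0.231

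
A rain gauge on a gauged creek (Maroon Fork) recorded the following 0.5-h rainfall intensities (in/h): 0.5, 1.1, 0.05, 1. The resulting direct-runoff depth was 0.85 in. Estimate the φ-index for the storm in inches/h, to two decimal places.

Only the 3 blocks with intensity above φ contribute runoff: 0.5, 1.1, 1 in/h.
Σ(I−φ)·Δt = d  ⇒  (0.5+1.1+1 − 3φ)·0.5 = 0.85
φ = (2.600 − 0.85/0.5) / 3 = 0.30 in/h.

φ ≈ 0.30 in/h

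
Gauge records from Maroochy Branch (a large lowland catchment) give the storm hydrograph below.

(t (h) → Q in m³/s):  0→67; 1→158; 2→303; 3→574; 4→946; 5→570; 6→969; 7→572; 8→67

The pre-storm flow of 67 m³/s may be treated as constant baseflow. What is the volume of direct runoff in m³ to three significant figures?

V ≈ 1.30 × 10^7 m³

Direct-runoff ordinates (Q − Q_b): 0.0, 91.0, 236.0, 507.0, 879.0, 503.0, 902.0, 505.0, 0.0 m³/s.
ΣQ_DR = 3623 m³/s.
With Δt = 1 h = 3600 s, V = ΣQ_DR · Δt = 3623 × 3600 = 1.30 × 10^7 m³.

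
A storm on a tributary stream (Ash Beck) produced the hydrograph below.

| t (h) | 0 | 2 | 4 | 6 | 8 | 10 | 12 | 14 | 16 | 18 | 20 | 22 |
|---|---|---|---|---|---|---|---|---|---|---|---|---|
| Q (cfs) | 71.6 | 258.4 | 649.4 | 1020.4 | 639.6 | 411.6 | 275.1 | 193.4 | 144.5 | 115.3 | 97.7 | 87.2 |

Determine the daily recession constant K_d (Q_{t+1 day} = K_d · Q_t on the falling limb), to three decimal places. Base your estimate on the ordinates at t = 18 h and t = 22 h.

K_d ≈ 0.187

Between t = 18 h and t = 22 h the flow falls from 115.3 to 87.2 cfs over 2×2 h = 4 h.
Per-interval ratio K = (87.2/115.3)^(1/2) = 0.8696; K_d = K^(24/2) = 0.187.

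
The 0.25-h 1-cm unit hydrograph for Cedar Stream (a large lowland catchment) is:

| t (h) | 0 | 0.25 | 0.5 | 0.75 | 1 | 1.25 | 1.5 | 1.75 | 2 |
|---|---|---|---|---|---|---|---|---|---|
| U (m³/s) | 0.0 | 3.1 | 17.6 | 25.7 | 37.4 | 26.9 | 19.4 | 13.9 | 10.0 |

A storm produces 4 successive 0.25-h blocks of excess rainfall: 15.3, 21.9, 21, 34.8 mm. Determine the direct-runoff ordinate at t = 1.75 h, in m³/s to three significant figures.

Q ≈ 250 m³/s

By discrete convolution, Q_j = Σ (P_i / 10 mm) · U_{j−i}.
At t = 1.75 h (j=7): Q = (15.3/10)·13.9 + (21.9/10)·19.4 + (21/10)·26.9 + (34.8/10)·37.4 = 250 m³/s.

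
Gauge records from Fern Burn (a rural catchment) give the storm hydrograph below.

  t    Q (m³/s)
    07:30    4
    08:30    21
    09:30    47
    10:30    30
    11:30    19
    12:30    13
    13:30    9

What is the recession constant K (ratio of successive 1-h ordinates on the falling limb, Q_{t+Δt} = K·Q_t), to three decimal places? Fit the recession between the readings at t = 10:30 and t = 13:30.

Using the recession-limb readings at t = 10:30 and t = 13:30: Q falls from 30 to 9 m³/s over 3 intervals.
K = (Q₂/Q₁)^(1/3) = (9/30)^(1/3) = 0.669.

K ≈ 0.669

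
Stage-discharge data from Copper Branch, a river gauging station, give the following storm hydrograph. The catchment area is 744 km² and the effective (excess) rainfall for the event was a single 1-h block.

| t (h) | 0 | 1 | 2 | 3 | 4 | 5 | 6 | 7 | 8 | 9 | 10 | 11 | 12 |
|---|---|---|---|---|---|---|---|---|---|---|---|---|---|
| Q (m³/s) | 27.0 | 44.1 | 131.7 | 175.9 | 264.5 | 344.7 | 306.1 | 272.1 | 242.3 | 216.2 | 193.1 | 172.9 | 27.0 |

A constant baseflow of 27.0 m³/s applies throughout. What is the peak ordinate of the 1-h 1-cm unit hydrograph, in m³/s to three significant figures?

U_p ≈ 318 m³/s

Direct runoff: 0.0, 17.1, 104.7, 148.9, 237.5, 317.7, 279.1, 245.1, 215.3, 189.2, 166.1, 145.9, 0.0 m³/s; ΣQ_DR = 2067 m³/s, peak = 317.7 m³/s.
Runoff depth d = ΣQ_DR·Δt / A = 2067 × 3600 / (744 km²) = 10.00 mm.
The 1-cm UH is the DRH scaled by (10 mm)/d, so U_p = 317.7 × 10/10.00 = 318 m³/s.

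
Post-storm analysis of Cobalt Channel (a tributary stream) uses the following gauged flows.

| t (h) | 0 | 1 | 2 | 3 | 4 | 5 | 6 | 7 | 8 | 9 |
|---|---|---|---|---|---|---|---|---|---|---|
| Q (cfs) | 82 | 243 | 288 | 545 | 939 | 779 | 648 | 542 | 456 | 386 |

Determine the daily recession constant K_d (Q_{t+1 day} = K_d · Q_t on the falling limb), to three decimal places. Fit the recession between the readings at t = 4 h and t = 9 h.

Between t = 4 h and t = 9 h the flow falls from 939 to 386 cfs over 5×1 h = 5 h.
Per-interval ratio K = (386/939)^(1/5) = 0.8371; K_d = K^(24/1) = 0.014.

K_d ≈ 0.014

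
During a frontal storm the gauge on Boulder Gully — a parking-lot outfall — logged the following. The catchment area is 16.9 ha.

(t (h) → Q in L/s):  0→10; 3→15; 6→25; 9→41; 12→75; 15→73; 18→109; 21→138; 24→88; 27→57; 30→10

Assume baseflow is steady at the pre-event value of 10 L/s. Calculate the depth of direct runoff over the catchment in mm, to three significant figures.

d ≈ 33.9 mm

Direct runoff: 0.0, 5.0, 15.0, 31.0, 65.0, 63.0, 99.0, 128.0, 78.0, 47.0, 0.0 L/s; ΣQ_DR = 531.0 L/s.
V = ΣQ_DR · Δt = 531.0 × 10800 s = 5.735 × 10^6 L.
Over A = 16.9 ha, depth = V / A = 33.9 mm.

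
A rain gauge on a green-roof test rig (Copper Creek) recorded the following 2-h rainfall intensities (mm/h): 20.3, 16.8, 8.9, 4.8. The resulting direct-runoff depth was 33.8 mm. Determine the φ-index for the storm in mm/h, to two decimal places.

φ ≈ 10.10 mm/h

Only the 2 blocks with intensity above φ contribute runoff: 20.3, 16.8 mm/h.
Σ(I−φ)·Δt = d  ⇒  (20.3+16.8 − 2φ)·2 = 33.8
φ = (37.10 − 33.8/2) / 2 = 10.10 mm/h.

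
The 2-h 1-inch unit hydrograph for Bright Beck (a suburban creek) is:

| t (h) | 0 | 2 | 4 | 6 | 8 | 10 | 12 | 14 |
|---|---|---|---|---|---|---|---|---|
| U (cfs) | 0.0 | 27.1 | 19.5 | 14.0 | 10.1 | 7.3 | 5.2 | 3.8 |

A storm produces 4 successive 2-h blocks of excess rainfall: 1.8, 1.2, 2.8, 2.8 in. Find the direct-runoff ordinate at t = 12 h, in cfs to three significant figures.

Q ≈ 85.6 cfs

By discrete convolution, Q_j = Σ (P_i / 1 in) · U_{j−i}.
At t = 12 h (j=6): Q = (1.8/1)·5.2 + (1.2/1)·7.3 + (2.8/1)·10.1 + (2.8/1)·14.0 = 85.6 cfs.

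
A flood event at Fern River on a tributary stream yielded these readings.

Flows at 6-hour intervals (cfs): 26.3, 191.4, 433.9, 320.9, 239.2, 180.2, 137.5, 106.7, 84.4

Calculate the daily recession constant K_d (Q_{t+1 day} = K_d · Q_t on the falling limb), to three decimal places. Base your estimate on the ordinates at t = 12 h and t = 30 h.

K_d ≈ 0.310

Between t = 12 h and t = 30 h the flow falls from 433.9 to 180.2 cfs over 3×6 h = 18 h.
Per-interval ratio K = (180.2/433.9)^(1/3) = 0.7461; K_d = K^(24/6) = 0.310.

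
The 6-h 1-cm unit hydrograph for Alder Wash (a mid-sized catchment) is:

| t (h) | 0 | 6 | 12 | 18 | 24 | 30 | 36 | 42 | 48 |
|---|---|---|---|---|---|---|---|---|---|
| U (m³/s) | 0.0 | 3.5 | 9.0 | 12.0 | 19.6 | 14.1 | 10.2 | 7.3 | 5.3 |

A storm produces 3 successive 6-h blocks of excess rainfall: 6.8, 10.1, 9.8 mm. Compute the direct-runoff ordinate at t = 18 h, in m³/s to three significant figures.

Q ≈ 20.7 m³/s

By discrete convolution, Q_j = Σ (P_i / 10 mm) · U_{j−i}.
At t = 18 h (j=3): Q = (6.8/10)·12.0 + (10.1/10)·9.0 + (9.8/10)·3.5 = 20.7 m³/s.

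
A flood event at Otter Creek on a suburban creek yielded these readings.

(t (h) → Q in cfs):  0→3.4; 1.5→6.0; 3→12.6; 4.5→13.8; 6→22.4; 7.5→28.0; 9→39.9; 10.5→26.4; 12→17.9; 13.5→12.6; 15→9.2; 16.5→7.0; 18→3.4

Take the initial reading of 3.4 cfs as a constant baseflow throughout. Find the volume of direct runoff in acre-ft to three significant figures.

V ≈ 19.6 acre-ft

Direct-runoff ordinates (Q − Q_b): 0.0, 2.6, 9.2, 10.4, 19.0, 24.6, 36.5, 23.0, 14.5, 9.2, 5.8, 3.6, 0.0 cfs.
ΣQ_DR = 158.4 cfs.
With Δt = 1.5 h = 5400 s, V = ΣQ_DR · Δt = 158.4 × 5400 = 8.55 × 10^5 ft³ = 19.6 acre-ft.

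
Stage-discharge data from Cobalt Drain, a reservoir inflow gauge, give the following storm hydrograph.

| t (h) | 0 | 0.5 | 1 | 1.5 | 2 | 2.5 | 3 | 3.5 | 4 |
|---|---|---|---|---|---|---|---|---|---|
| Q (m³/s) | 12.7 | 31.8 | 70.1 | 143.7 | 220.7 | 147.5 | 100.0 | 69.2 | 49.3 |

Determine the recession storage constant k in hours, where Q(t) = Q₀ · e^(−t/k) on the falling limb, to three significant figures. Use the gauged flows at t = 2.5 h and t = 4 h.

On the falling limb, Q drops from 147.5 to 49.3 m³/s between t = 2.5 h and t = 4 h (Δt = 1.5 h).
k = −Δt / ln(Q₂/Q₁) = −1.5 / ln(49.3/147.5) = 1.37 h.

k ≈ 1.37 h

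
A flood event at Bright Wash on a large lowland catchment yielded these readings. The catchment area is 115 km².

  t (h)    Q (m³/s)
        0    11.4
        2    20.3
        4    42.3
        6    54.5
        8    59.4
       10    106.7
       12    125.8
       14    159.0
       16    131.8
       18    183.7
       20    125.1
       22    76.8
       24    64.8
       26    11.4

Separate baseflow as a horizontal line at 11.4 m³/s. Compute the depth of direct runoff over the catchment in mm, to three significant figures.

Direct runoff: 0.0, 8.9, 30.9, 43.1, 48.0, 95.3, 114.4, 147.6, 120.4, 172.3, 113.7, 65.4, 53.4, 0.0 m³/s; ΣQ_DR = 1013 m³/s.
V = ΣQ_DR · Δt = 1013 × 7200 s = 7.296 × 10^6 m³.
Over A = 115 km², depth = V / A = 63.4 mm.

d ≈ 63.4 mm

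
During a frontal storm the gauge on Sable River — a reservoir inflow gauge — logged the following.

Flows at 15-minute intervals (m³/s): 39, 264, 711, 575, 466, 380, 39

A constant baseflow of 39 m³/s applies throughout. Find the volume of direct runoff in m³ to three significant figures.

V ≈ 1.98 × 10^6 m³

Direct-runoff ordinates (Q − Q_b): 0.0, 225.0, 672.0, 536.0, 427.0, 341.0, 0.0 m³/s.
ΣQ_DR = 2201 m³/s.
With Δt = 0.25 h = 900 s, V = ΣQ_DR · Δt = 2201 × 900 = 1.98 × 10^6 m³.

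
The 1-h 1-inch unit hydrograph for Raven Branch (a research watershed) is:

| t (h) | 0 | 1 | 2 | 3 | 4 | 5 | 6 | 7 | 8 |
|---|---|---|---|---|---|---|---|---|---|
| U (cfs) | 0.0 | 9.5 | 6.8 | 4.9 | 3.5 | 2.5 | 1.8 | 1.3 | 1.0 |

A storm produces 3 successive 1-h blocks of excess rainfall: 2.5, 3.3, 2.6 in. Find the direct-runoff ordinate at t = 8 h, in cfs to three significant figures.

Q ≈ 11.5 cfs

By discrete convolution, Q_j = Σ (P_i / 1 in) · U_{j−i}.
At t = 8 h (j=8): Q = (2.5/1)·1.0 + (3.3/1)·1.3 + (2.6/1)·1.8 = 11.5 cfs.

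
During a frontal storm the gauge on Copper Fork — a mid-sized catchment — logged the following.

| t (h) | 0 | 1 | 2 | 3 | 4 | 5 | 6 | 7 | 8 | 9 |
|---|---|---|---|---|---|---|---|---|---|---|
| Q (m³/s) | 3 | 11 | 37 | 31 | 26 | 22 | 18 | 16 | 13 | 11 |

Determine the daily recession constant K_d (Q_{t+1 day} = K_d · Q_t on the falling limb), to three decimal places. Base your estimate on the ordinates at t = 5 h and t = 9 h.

K_d ≈ 0.016

Between t = 5 h and t = 9 h the flow falls from 22 to 11 m³/s over 4×1 h = 4 h.
Per-interval ratio K = (11/22)^(1/4) = 0.8409; K_d = K^(24/1) = 0.016.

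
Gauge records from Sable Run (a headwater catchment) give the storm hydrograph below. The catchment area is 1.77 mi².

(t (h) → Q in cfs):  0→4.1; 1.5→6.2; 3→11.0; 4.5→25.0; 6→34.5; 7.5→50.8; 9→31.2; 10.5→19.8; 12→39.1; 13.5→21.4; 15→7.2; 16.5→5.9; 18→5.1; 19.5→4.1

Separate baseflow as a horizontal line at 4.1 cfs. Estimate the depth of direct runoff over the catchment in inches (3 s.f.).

Direct runoff: 0.0, 2.1, 6.9, 20.9, 30.4, 46.7, 27.1, 15.7, 35.0, 17.3, 3.1, 1.8, 1.0, 0.0 cfs; ΣQ_DR = 208.0 cfs.
V = ΣQ_DR · Δt = 208.0 × 5400 s = 1.123 × 10^6 ft³.
Over A = 1.77 mi², depth = V / A = 0.273 in.

d ≈ 0.273 in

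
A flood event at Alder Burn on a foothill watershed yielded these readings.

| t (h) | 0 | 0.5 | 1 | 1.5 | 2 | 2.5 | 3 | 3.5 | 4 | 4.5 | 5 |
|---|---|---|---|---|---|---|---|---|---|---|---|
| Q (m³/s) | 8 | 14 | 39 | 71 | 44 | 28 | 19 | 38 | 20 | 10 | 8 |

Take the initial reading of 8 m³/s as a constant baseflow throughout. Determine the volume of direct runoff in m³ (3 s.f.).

V ≈ 3.80 × 10^5 m³

Direct-runoff ordinates (Q − Q_b): 0.0, 6.0, 31.0, 63.0, 36.0, 20.0, 11.0, 30.0, 12.0, 2.0, 0.0 m³/s.
ΣQ_DR = 211.0 m³/s.
With Δt = 0.5 h = 1800 s, V = ΣQ_DR · Δt = 211.0 × 1800 = 3.80 × 10^5 m³.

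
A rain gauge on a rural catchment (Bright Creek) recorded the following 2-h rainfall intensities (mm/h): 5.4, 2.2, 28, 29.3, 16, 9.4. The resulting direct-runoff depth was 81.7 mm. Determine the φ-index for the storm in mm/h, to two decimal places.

Only the 3 blocks with intensity above φ contribute runoff: 28, 29.3, 16 mm/h.
Σ(I−φ)·Δt = d  ⇒  (28+29.3+16 − 3φ)·2 = 81.7
φ = (73.30 − 81.7/2) / 3 = 10.82 mm/h.

φ ≈ 10.82 mm/h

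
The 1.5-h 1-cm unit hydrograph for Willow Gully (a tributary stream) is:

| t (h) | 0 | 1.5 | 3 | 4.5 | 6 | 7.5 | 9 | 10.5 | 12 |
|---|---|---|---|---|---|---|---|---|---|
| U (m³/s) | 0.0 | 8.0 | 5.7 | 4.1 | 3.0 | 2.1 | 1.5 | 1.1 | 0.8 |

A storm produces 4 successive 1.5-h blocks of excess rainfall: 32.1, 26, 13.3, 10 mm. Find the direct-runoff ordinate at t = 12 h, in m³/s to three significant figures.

Q ≈ 9.52 m³/s

By discrete convolution, Q_j = Σ (P_i / 10 mm) · U_{j−i}.
At t = 12 h (j=8): Q = (32.1/10)·0.8 + (26/10)·1.1 + (13.3/10)·1.5 + (10/10)·2.1 = 9.52 m³/s.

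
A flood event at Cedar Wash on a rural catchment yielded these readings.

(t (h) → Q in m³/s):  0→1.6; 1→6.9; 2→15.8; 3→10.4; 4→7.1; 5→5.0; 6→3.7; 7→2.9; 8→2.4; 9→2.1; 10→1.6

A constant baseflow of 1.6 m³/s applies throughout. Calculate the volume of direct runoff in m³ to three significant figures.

Direct-runoff ordinates (Q − Q_b): 0.0, 5.3, 14.2, 8.8, 5.5, 3.4, 2.1, 1.3, 0.8, 0.5, 0.0 m³/s.
ΣQ_DR = 41.90 m³/s.
With Δt = 1 h = 3600 s, V = ΣQ_DR · Δt = 41.90 × 3600 = 1.51 × 10^5 m³.

V ≈ 1.51 × 10^5 m³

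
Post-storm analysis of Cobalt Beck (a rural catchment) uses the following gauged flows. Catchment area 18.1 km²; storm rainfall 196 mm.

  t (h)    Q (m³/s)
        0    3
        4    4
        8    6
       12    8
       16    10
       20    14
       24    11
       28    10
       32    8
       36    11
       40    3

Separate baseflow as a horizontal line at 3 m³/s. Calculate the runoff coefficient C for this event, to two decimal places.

C ≈ 0.22

ΣQ_DR = 55.00 m³/s; V = ΣQ_DR·Δt = 7.920 × 10^5 m³.
Runoff depth d = V / A = 43.76 mm.
C = d / P = 43.76 / 196 = 0.22.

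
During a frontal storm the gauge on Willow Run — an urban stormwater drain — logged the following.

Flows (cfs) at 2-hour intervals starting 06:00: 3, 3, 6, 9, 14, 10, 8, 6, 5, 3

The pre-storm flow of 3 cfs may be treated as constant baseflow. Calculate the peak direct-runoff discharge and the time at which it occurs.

Subtracting baseflow gives direct-runoff ordinates: 0.0, 0.0, 3.0, 6.0, 11.0, 7.0, 5.0, 3.0, 2.0, 0.0 cfs.
The maximum is 11.0 cfs, occurring at the reading for t = 14:00.

Q_p = 11.0 cfs at t = 14:00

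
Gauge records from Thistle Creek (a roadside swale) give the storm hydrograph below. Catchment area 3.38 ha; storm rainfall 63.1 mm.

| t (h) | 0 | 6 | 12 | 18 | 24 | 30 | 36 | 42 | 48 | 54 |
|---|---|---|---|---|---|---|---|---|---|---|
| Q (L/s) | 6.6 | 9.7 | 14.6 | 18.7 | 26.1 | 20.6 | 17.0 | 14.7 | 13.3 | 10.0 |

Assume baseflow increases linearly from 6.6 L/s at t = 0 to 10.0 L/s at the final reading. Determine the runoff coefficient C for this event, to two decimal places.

C ≈ 0.69

ΣQ_DR = 68.30 L/s; V = ΣQ_DR·Δt = 1.475 × 10^6 L.
Runoff depth d = V / A = 43.65 mm.
C = d / P = 43.65 / 63.1 = 0.69.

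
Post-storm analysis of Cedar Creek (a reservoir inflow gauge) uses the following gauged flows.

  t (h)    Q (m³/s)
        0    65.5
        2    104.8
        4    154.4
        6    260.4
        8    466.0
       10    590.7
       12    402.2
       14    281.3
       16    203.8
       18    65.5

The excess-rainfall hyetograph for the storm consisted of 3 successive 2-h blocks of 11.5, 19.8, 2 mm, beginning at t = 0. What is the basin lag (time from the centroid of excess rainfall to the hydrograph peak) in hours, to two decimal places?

t_L ≈ 7.57 h

Centroid of excess rainfall: t_c = Σ P_i·t̄_i / ΣP_i = 2.4294 h (block centres at 1, 3, 5 h).
Hydrograph peak occurs at t = 10 h, so basin lag t_L = 10 − 2.4294 = 7.57 h.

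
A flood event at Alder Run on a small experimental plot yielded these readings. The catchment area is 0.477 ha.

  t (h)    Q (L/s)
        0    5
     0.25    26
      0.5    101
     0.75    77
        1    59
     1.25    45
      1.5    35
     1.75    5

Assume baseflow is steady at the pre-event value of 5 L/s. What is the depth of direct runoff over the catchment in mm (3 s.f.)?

Direct runoff: 0.0, 21.0, 96.0, 72.0, 54.0, 40.0, 30.0, 0.0 L/s; ΣQ_DR = 313.0 L/s.
V = ΣQ_DR · Δt = 313.0 × 900 s = 2.817 × 10^5 L.
Over A = 0.477 ha, depth = V / A = 59.1 mm.

d ≈ 59.1 mm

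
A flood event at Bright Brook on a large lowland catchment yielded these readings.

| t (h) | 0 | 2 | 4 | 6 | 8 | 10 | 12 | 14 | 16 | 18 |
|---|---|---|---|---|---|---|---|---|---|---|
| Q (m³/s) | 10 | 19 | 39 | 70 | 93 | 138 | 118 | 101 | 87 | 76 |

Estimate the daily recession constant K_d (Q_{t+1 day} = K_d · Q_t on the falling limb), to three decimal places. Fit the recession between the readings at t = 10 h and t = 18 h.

K_d ≈ 0.167

Between t = 10 h and t = 18 h the flow falls from 138 to 76 m³/s over 4×2 h = 8 h.
Per-interval ratio K = (76/138)^(1/4) = 0.8615; K_d = K^(24/2) = 0.167.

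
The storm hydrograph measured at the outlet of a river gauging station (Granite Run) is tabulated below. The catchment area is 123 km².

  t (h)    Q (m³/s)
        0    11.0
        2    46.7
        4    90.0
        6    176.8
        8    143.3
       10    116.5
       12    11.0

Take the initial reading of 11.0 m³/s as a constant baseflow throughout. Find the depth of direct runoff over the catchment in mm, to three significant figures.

Direct runoff: 0.0, 35.7, 79.0, 165.8, 132.3, 105.5, 0.0 m³/s; ΣQ_DR = 518.3 m³/s.
V = ΣQ_DR · Δt = 518.3 × 7200 s = 3.732 × 10^6 m³.
Over A = 123 km², depth = V / A = 30.3 mm.

d ≈ 30.3 mm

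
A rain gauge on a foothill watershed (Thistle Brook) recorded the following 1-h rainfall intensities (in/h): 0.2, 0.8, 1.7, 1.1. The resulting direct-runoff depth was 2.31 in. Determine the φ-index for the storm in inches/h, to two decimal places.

φ ≈ 0.43 in/h

Only the 3 blocks with intensity above φ contribute runoff: 0.8, 1.7, 1.1 in/h.
Σ(I−φ)·Δt = d  ⇒  (0.8+1.7+1.1 − 3φ)·1 = 2.31
φ = (3.600 − 2.31/1) / 3 = 0.43 in/h.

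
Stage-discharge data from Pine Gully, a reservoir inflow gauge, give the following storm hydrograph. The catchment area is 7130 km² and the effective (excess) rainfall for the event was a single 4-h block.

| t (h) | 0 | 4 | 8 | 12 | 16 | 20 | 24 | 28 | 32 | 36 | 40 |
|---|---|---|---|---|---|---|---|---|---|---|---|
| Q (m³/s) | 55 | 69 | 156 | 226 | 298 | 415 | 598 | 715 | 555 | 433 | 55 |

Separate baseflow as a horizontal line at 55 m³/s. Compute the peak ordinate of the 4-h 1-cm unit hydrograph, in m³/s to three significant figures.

U_p ≈ 1100 m³/s

Direct runoff: 0.0, 14.0, 101.0, 171.0, 243.0, 360.0, 543.0, 660.0, 500.0, 378.0, 0.0 m³/s; ΣQ_DR = 2970 m³/s, peak = 660.0 m³/s.
Runoff depth d = ΣQ_DR·Δt / A = 2970 × 14400 / (7130 km²) = 5.998 mm.
The 1-cm UH is the DRH scaled by (10 mm)/d, so U_p = 660.0 × 10/5.998 = 1100 m³/s.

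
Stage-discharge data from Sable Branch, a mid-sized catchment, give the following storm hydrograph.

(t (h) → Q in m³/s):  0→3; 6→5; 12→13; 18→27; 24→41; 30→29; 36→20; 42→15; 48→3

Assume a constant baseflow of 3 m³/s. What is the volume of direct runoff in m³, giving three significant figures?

V ≈ 2.79 × 10^6 m³

Direct-runoff ordinates (Q − Q_b): 0.0, 2.0, 10.0, 24.0, 38.0, 26.0, 17.0, 12.0, 0.0 m³/s.
ΣQ_DR = 129.0 m³/s.
With Δt = 6 h = 21600 s, V = ΣQ_DR · Δt = 129.0 × 21600 = 2.79 × 10^6 m³.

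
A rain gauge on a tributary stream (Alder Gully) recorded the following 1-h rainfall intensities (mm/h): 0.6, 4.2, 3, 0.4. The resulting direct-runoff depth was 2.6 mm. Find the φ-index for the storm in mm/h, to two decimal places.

φ ≈ 2.30 mm/h

Only the 2 blocks with intensity above φ contribute runoff: 4.2, 3 mm/h.
Σ(I−φ)·Δt = d  ⇒  (4.2+3 − 2φ)·1 = 2.6
φ = (7.200 − 2.6/1) / 2 = 2.30 mm/h.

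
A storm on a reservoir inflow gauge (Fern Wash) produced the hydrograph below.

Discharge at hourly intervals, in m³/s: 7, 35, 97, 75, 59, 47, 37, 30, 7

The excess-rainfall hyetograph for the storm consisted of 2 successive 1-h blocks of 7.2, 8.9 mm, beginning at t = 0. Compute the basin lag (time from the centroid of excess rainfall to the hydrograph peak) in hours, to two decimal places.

Centroid of excess rainfall: t_c = Σ P_i·t̄_i / ΣP_i = 1.0528 h (block centres at 0.5, 1.5 h).
Hydrograph peak occurs at t = 2 h, so basin lag t_L = 2 − 1.0528 = 0.95 h.

t_L ≈ 0.95 h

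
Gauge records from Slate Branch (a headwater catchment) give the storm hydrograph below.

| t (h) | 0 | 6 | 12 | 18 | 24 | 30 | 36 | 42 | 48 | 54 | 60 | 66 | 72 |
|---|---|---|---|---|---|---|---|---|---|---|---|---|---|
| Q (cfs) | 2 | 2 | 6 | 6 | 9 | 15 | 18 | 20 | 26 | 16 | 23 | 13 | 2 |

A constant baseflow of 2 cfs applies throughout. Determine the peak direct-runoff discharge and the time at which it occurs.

Subtracting baseflow gives direct-runoff ordinates: 0.0, 0.0, 4.0, 4.0, 7.0, 13.0, 16.0, 18.0, 24.0, 14.0, 21.0, 11.0, 0.0 cfs.
The maximum is 24.0 cfs, occurring at the reading for t = 48 h.

Q_p = 24.0 cfs at t = 48 h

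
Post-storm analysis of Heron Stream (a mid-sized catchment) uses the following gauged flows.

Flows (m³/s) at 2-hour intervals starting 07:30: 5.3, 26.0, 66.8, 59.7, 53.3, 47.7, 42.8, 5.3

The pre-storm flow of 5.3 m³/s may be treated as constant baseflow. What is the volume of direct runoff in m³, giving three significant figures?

Direct-runoff ordinates (Q − Q_b): 0.0, 20.7, 61.5, 54.4, 48.0, 42.4, 37.5, 0.0 m³/s.
ΣQ_DR = 264.5 m³/s.
With Δt = 2 h = 7200 s, V = ΣQ_DR · Δt = 264.5 × 7200 = 1.90 × 10^6 m³.

V ≈ 1.90 × 10^6 m³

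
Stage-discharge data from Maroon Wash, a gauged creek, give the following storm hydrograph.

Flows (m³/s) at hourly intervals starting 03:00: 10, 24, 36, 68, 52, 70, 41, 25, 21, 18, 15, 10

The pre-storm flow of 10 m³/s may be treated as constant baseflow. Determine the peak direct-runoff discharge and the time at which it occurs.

Q_p = 60.0 m³/s at t = 08:00

Subtracting baseflow gives direct-runoff ordinates: 0.0, 14.0, 26.0, 58.0, 42.0, 60.0, 31.0, 15.0, 11.0, 8.0, 5.0, 0.0 m³/s.
The maximum is 60.0 m³/s, occurring at the reading for t = 08:00.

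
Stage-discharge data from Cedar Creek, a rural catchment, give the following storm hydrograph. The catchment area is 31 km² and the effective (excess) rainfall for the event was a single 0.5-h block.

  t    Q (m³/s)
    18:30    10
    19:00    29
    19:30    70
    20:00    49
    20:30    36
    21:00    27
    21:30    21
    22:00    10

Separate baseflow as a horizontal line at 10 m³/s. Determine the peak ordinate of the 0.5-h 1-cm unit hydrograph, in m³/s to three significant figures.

U_p ≈ 60.1 m³/s

Direct runoff: 0.0, 19.0, 60.0, 39.0, 26.0, 17.0, 11.0, 0.0 m³/s; ΣQ_DR = 172.0 m³/s, peak = 60.0 m³/s.
Runoff depth d = ΣQ_DR·Δt / A = 172.0 × 1800 / (31 km²) = 9.987 mm.
The 1-cm UH is the DRH scaled by (10 mm)/d, so U_p = 60.0 × 10/9.987 = 60.1 m³/s.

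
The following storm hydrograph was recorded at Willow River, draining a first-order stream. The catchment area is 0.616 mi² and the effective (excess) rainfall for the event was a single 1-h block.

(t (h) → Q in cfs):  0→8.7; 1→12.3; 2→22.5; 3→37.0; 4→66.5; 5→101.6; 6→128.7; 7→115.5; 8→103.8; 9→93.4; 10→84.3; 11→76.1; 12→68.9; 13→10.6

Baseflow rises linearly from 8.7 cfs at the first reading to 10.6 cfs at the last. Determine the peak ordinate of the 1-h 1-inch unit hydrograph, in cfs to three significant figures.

U_p ≈ 59.6 cfs

Direct runoff: 0.00, 3.45, 13.51, 27.86, 57.22, 92.17, 119.12, 105.78, 93.93, 83.38, 74.14, 65.79, 58.45, 0.00 cfs; ΣQ_DR = 794.8 cfs, peak = 119.12 cfs.
Runoff depth d = ΣQ_DR·Δt / A = 794.8 × 3600 / (0.616 mi²) = 1.999 in.
The 1-inch UH is the DRH scaled by (1 in)/d, so U_p = 119.12 × 1/1.999 = 59.6 cfs.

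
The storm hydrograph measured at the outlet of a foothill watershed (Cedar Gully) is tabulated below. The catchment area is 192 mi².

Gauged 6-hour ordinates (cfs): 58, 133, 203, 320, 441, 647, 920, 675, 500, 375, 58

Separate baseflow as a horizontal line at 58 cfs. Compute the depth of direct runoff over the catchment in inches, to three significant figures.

Direct runoff: 0.0, 75.0, 145.0, 262.0, 383.0, 589.0, 862.0, 617.0, 442.0, 317.0, 0.0 cfs; ΣQ_DR = 3692 cfs.
V = ΣQ_DR · Δt = 3692 × 21600 s = 7.975 × 10^7 ft³.
Over A = 192 mi², depth = V / A = 0.179 in.

d ≈ 0.179 in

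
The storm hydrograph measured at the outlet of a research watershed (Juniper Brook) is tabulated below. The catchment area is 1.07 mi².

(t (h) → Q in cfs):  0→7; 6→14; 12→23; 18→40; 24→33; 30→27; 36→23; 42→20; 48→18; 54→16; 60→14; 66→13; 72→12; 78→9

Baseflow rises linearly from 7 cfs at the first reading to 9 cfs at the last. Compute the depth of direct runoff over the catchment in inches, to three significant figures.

d ≈ 1.36 in

Direct runoff: 0.00, 6.85, 15.69, 32.54, 25.38, 19.23, 15.08, 11.92, 9.77, 7.62, 5.46, 4.31, 3.15, 0.00 cfs; ΣQ_DR = 157.0 cfs.
V = ΣQ_DR · Δt = 157.0 × 21600 s = 3.391 × 10^6 ft³.
Over A = 1.07 mi², depth = V / A = 1.36 in.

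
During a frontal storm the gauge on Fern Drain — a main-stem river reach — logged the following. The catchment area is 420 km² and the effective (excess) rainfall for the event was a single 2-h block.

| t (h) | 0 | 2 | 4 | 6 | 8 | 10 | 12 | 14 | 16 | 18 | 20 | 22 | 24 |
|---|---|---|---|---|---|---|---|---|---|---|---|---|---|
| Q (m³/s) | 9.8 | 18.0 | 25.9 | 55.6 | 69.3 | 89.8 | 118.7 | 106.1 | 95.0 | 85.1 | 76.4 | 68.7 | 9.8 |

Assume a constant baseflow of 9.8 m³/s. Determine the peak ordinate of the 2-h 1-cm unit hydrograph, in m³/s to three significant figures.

U_p ≈ 90.6 m³/s

Direct runoff: 0.0, 8.2, 16.1, 45.8, 59.5, 80.0, 108.9, 96.3, 85.2, 75.3, 66.6, 58.9, 0.0 m³/s; ΣQ_DR = 700.8 m³/s, peak = 108.9 m³/s.
Runoff depth d = ΣQ_DR·Δt / A = 700.8 × 7200 / (420 km²) = 12.01 mm.
The 1-cm UH is the DRH scaled by (10 mm)/d, so U_p = 108.9 × 10/12.01 = 90.6 m³/s.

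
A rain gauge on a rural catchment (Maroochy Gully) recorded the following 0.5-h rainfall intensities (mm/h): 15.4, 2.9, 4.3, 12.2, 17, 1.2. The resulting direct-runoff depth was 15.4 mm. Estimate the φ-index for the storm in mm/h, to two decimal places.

φ ≈ 4.60 mm/h

Only the 3 blocks with intensity above φ contribute runoff: 15.4, 12.2, 17 mm/h.
Σ(I−φ)·Δt = d  ⇒  (15.4+12.2+17 − 3φ)·0.5 = 15.4
φ = (44.60 − 15.4/0.5) / 3 = 4.60 mm/h.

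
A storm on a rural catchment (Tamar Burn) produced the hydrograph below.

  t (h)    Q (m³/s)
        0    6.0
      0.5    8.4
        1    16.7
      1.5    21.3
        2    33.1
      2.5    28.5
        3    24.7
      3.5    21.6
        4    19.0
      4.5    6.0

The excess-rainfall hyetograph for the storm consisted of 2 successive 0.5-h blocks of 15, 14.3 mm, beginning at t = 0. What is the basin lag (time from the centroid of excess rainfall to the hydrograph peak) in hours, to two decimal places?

Centroid of excess rainfall: t_c = Σ P_i·t̄_i / ΣP_i = 0.4940 h (block centres at 0.25, 0.75 h).
Hydrograph peak occurs at t = 2 h, so basin lag t_L = 2 − 0.4940 = 1.51 h.

t_L ≈ 1.51 h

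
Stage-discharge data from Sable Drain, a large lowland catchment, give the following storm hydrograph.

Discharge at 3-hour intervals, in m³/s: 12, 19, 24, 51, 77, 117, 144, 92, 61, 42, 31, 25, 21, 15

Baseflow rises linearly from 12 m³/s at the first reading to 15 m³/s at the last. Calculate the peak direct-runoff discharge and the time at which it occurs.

Subtracting baseflow gives direct-runoff ordinates: 0.00, 6.77, 11.54, 38.31, 64.08, 103.85, 130.62, 78.38, 47.15, 27.92, 16.69, 10.46, 6.23, 0.00 m³/s.
The maximum is 130.62 m³/s, occurring at the reading for t = 18 h.

Q_p = 130.62 m³/s at t = 18 h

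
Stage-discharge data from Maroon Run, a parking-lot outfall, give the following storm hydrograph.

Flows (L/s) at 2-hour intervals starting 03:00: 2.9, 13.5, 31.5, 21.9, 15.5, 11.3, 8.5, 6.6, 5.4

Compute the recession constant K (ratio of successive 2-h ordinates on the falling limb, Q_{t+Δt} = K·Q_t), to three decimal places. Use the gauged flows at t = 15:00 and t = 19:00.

Using the recession-limb readings at t = 15:00 and t = 19:00: Q falls from 8.5 to 5.4 L/s over 2 intervals.
K = (Q₂/Q₁)^(1/2) = (5.4/8.5)^(1/2) = 0.797.

K ≈ 0.797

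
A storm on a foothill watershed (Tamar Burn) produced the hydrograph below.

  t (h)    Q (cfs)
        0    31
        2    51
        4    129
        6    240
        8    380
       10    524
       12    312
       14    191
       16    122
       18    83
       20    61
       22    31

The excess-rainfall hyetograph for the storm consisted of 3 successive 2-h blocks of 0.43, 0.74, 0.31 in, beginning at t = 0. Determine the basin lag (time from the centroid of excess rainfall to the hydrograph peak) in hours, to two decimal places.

t_L ≈ 7.16 h

Centroid of excess rainfall: t_c = Σ P_i·t̄_i / ΣP_i = 2.8378 h (block centres at 1, 3, 5 h).
Hydrograph peak occurs at t = 10 h, so basin lag t_L = 10 − 2.8378 = 7.16 h.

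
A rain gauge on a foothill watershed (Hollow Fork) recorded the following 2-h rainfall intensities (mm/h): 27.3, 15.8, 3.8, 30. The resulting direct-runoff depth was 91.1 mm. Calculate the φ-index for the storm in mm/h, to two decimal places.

Only the 3 blocks with intensity above φ contribute runoff: 27.3, 15.8, 30 mm/h.
Σ(I−φ)·Δt = d  ⇒  (27.3+15.8+30 − 3φ)·2 = 91.1
φ = (73.10 − 91.1/2) / 3 = 9.18 mm/h.

φ ≈ 9.18 mm/h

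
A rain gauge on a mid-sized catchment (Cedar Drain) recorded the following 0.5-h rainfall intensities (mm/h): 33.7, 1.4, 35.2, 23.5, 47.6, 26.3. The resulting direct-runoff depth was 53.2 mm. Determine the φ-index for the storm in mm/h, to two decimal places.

φ ≈ 11.98 mm/h

Only the 5 blocks with intensity above φ contribute runoff: 33.7, 35.2, 23.5, 47.6, 26.3 mm/h.
Σ(I−φ)·Δt = d  ⇒  (33.7+35.2+23.5+47.6+26.3 − 5φ)·0.5 = 53.2
φ = (166.3 − 53.2/0.5) / 5 = 11.98 mm/h.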